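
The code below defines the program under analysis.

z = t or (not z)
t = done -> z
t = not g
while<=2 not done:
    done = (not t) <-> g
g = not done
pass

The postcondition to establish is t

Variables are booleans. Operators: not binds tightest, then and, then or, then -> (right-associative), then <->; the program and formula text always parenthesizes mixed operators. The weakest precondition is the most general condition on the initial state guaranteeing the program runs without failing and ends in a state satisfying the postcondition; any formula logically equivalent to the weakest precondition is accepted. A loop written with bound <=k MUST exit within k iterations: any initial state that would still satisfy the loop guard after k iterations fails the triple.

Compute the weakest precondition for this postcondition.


Working backward. After the program, t must hold.
Before skip: t
Before g := not done: t
Before the loop (bound <=2), unroll the exhaustion recursion (WP_0 = exit-now case; WP_j = one more guarded iteration, up to j = 2):
  WP_0: done and t
  WP_1: ((not done) -> (((not t) <-> g) and t)) and (done -> t)
  WP_2: ((not done) -> (((not ((not t) <-> g)) -> (((not t) <-> g) and t)) and (((not t) <-> g) -> t))) and (done -> t)
So before the loop: ((not done) -> (((not ((not t) <-> g)) -> (((not t) <-> g) and t)) and (((not t) <-> g) -> t))) and (done -> t)
Before t := not g: ((not done) -> (not g)) and (done -> (not g))
Before t := done -> z: ((not done) -> (not g)) and (done -> (not g))
Before z := t or (not z): ((not done) -> (not g)) and (done -> (not g))
Answer: WP = ((not done) -> (not g)) and (done -> (not g))


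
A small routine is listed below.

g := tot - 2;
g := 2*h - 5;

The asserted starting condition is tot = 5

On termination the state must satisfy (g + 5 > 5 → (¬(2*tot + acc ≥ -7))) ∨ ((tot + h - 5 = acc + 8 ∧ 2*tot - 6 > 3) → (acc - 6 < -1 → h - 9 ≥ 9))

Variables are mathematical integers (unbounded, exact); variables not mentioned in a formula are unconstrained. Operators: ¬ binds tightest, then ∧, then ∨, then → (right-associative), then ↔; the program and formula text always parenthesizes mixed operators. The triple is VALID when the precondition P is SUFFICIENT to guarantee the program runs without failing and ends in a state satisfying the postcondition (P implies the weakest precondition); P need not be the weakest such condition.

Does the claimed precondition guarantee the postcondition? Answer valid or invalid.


Working backward. After the program, the postcondition (g + 5 > 5 → (¬(2*tot + acc ≥ -7))) ∨ ((tot + h - 5 = acc + 8 ∧ 2*tot - 6 > 3) → (acc - 6 < -1 → h - 9 ≥ 9)) must hold; in canonical form it is (g > 0 → (¬(acc + 2*tot ≥ -7))) ∨ ((h + tot = acc + 13 ∧ 2*tot > 9) → (acc < 5 → h ≥ 18)).
Before g := 2*h - 5: (2*h > 5 → (¬(acc + 2*tot ≥ -7))) ∨ ((h + tot = acc + 13 ∧ 2*tot > 9) → (acc < 5 → h ≥ 18))
Before g := tot - 2: (2*h > 5 → (¬(acc + 2*tot ≥ -7))) ∨ ((h + tot = acc + 13 ∧ 2*tot > 9) → (acc < 5 → h ≥ 18))
The weakest precondition is (2*h > 5 → (¬(acc + 2*tot ≥ -7))) ∨ ((h + tot = acc + 13 ∧ 2*tot > 9) → (acc < 5 → h ≥ 18)).
Check whether tot = 5 implies it.
Countermodel: at the initial state acc = -5, h = 3, tot = 5, the precondition holds but the weakest precondition fails.
Answer: invalid


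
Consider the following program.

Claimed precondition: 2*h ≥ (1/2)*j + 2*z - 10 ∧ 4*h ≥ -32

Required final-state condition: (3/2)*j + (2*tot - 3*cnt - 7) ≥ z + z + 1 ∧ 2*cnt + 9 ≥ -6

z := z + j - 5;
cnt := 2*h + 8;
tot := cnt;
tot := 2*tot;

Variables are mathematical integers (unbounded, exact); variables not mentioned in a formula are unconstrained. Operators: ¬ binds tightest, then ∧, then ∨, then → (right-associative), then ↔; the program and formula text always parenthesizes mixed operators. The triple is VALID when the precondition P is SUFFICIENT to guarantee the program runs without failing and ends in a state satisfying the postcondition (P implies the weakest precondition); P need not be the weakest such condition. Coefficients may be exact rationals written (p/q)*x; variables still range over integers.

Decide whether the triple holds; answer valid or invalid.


Working backward. After the program, the postcondition (3/2)*j + (2*tot - 3*cnt - 7) ≥ z + z + 1 ∧ 2*cnt + 9 ≥ -6 must hold; in canonical form it is (3/2)*j + 2*tot ≥ 3*cnt + 2*z + 8 ∧ 2*cnt ≥ -15.
Before tot := 2*tot: (3/2)*j + 4*tot ≥ 3*cnt + 2*z + 8 ∧ 2*cnt ≥ -15
Before tot := cnt: cnt + (3/2)*j ≥ 2*z + 8 ∧ 2*cnt ≥ -15
Before cnt := 2*h + 8: 2*h + (3/2)*j ≥ 2*z ∧ 4*h ≥ -31
Before z := z + j - 5: 2*h ≥ (1/2)*j + 2*z - 10 ∧ 4*h ≥ -31
The weakest precondition is 2*h ≥ (1/2)*j + 2*z - 10 ∧ 4*h ≥ -31.
Check whether 2*h ≥ (1/2)*j + 2*z - 10 ∧ 4*h ≥ -32 implies it.
Countermodel: at the initial state h = -8, j = -12, z = 0, the precondition holds but the weakest precondition fails.
Answer: invalid


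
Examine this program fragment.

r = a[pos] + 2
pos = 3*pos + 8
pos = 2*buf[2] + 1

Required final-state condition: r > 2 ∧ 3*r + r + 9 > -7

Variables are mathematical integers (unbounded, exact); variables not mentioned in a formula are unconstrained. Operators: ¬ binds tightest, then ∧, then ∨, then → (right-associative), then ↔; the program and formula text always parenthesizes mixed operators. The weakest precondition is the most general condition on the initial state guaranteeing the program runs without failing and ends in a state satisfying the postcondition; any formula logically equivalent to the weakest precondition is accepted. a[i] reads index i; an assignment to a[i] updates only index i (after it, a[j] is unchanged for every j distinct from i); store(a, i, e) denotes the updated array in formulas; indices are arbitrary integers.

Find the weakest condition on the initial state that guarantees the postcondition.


Working backward. After the program, the postcondition r > 2 ∧ 3*r + r + 9 > -7 must hold; in canonical form it is r > 2 ∧ 4*r > -16.
Before pos := 2*buf[2] + 1: r > 2 ∧ 4*r > -16
Before pos := 3*pos + 8: r > 2 ∧ 4*r > -16
Before r := a[pos] + 2: a[pos] > 0 ∧ 4*a[pos] > -24
Answer: WP = a[pos] > 0 ∧ 4*a[pos] > -24


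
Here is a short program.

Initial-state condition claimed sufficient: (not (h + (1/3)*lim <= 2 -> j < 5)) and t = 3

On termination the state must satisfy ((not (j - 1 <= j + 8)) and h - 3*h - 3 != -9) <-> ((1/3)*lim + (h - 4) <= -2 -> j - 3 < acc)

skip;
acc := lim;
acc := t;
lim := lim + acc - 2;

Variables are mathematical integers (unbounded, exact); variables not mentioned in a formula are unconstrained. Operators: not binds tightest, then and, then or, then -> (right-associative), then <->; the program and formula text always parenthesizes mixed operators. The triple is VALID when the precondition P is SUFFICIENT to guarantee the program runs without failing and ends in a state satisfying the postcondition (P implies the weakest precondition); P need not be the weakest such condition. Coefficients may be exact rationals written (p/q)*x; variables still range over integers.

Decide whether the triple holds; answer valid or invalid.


Working backward. After the program, the postcondition ((not (j - 1 <= j + 8)) and h - 3*h - 3 != -9) <-> ((1/3)*lim + (h - 4) <= -2 -> j - 3 < acc) must hold; in canonical form it is not (h + (1/3)*lim <= 2 -> j < acc + 3).
Before lim := lim + acc - 2: not ((1/3)*acc + h + (1/3)*lim <= 8/3 -> j < acc + 3)
Before acc := t: not (h + (1/3)*lim + (1/3)*t <= 8/3 -> j < t + 3)
Before acc := lim: not (h + (1/3)*lim + (1/3)*t <= 8/3 -> j < t + 3)
Before skip: not (h + (1/3)*lim + (1/3)*t <= 8/3 -> j < t + 3)
The weakest precondition is not (h + (1/3)*lim + (1/3)*t <= 8/3 -> j < t + 3).
Check whether (not (h + (1/3)*lim <= 2 -> j < 5)) and t = 3 implies it.
Countermodel: at the initial state h = 2, j = 5, lim = 0, t = 3, the precondition holds but the weakest precondition fails.
Answer: invalid


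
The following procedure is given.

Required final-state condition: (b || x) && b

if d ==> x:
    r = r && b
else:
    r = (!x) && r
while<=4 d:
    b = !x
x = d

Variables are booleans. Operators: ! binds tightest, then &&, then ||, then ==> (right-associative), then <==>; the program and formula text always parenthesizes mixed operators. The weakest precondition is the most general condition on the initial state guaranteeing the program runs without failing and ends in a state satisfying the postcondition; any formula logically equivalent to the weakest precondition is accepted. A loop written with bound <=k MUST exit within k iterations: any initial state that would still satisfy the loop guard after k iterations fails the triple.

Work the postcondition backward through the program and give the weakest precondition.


Working backward. After the program, (b || x) && b must hold.
Before x := d: (b || d) && b
Before the loop (bound <=4), unroll the exhaustion recursion (WP_0 = exit-now case; WP_j = one more guarded iteration, up to j = 4):
  WP_0: (!d) && (b || d) && b
  WP_1: (d ==> ((!d) && ((!x) || d) && (!x))) && ((!d) ==> ((b || d) && b))
  WP_2: (d ==> ((d ==> ((!d) && ((!x) || d) && (!x))) && ((!d) ==> (((!x) || d) && (!x))))) && ((!d) ==> ((b || d) && b))
  WP_3: (d ==> ((d ==> ((d ==> ((!d) && ((!x) || d) && (!x))) && ((!d) ==> (((!x) || d) && (!x))))) && ((!d) ==> (((!x) || d) && (!x))))) && ((!d) ==> ((b || d) && b))
  WP_4: (d ==> ((d ==> ((d ==> ((d ==> ((!d) && ((!x) || d) && (!x))) && ((!d) ==> (((!x) || d) && (!x))))) && ((!d) ==> (((!x) || d) && (!x))))) && ((!d) ==> (((!x) || d) && (!x))))) && ((!d) ==> ((b || d) && b))
So before the loop: (d ==> ((d ==> ((d ==> ((d ==> ((!d) && ((!x) || d) && (!x))) && ((!d) ==> (((!x) || d) && (!x))))) && ((!d) ==> (((!x) || d) && (!x))))) && ((!d) ==> (((!x) || d) && (!x))))) && ((!d) ==> ((b || d) && b))
Then branch requires (d ==> ((d ==> ((d ==> ((d ==> ((!d) && ((!x) || d) && (!x))) && ((!d) ==> (((!x) || d) && (!x))))) && ((!d) ==> (((!x) || d) && (!x))))) && ((!d) ==> (((!x) || d) && (!x))))) && ((!d) ==> ((b || d) && b)); else branch requires (d ==> ((d ==> ((d ==> ((d ==> ((!d) && ((!x) || d) && (!x))) && ((!d) ==> (((!x) || d) && (!x))))) && ((!d) ==> (((!x) || d) && (!x))))) && ((!d) ==> (((!x) || d) && (!x))))) && ((!d) ==> ((b || d) && b)).
Before the if: ((d ==> x) ==> ((d ==> ((d ==> ((d ==> ((d ==> ((!d) && ((!x) || d) && (!x))) && ((!d) ==> (((!x) || d) && (!x))))) && ((!d) ==> (((!x) || d) && (!x))))) && ((!d) ==> (((!x) || d) && (!x))))) && ((!d) ==> ((b || d) && b)))) && ((!(d ==> x)) ==> ((d ==> ((d ==> ((d ==> ((d ==> ((!d) && ((!x) || d) && (!x))) && ((!d) ==> (((!x) || d) && (!x))))) && ((!d) ==> (((!x) || d) && (!x))))) && ((!d) ==> (((!x) || d) && (!x))))) && ((!d) ==> ((b || d) && b))))
Answer: WP = ((d ==> x) ==> ((d ==> ((d ==> ((d ==> ((d ==> ((!d) && ((!x) || d) && (!x))) && ((!d) ==> (((!x) || d) && (!x))))) && ((!d) ==> (((!x) || d) && (!x))))) && ((!d) ==> (((!x) || d) && (!x))))) && ((!d) ==> ((b || d) && b)))) && ((!(d ==> x)) ==> ((d ==> ((d ==> ((d ==> ((d ==> ((!d) && ((!x) || d) && (!x))) && ((!d) ==> (((!x) || d) && (!x))))) && ((!d) ==> (((!x) || d) && (!x))))) && ((!d) ==> (((!x) || d) && (!x))))) && ((!d) ==> ((b || d) && b))))


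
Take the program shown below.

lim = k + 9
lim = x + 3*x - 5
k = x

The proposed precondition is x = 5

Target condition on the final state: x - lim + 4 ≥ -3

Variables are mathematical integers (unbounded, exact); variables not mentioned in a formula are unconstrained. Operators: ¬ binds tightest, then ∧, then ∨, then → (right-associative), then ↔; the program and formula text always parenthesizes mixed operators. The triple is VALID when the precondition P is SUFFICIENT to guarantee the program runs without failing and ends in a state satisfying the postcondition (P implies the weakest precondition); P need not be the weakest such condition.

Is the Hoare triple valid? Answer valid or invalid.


Working backward. After the program, the postcondition x - lim + 4 ≥ -3 must hold; in canonical form it is x ≥ lim - 7.
Before k := x: x ≥ lim - 7
Before lim := x + 3*x - 5: 3*x ≤ 12
Before lim := k + 9: 3*x ≤ 12
The weakest precondition is 3*x ≤ 12.
Check whether x = 5 implies it.
Countermodel: at the initial state x = 5, the precondition holds but the weakest precondition fails.
Answer: invalid


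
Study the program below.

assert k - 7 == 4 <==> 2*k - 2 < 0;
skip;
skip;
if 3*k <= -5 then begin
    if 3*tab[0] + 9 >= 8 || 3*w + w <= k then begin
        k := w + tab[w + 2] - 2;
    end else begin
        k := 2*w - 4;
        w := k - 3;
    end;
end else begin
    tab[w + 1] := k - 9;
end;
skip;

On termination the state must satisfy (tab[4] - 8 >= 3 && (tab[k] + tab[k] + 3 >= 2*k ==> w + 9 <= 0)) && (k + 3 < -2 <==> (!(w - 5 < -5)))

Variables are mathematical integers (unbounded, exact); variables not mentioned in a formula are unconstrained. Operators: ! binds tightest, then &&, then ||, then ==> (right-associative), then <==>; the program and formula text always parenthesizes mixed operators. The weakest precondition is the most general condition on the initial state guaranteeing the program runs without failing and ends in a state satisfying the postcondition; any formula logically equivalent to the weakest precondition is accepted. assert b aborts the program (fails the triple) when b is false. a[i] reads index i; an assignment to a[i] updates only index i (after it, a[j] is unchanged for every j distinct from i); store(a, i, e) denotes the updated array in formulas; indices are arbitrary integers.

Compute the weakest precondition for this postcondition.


Working backward. After the program, the postcondition (tab[4] - 8 >= 3 && (tab[k] + tab[k] + 3 >= 2*k ==> w + 9 <= 0)) && (k + 3 < -2 <==> (!(w - 5 < -5))) must hold; in canonical form it is tab[4] >= 11 && (2*tab[k] >= 2*k - 3 ==> w <= -9) && (k < -5 <==> (!(w < 0))).
Before skip: tab[4] >= 11 && (2*tab[k] >= 2*k - 3 ==> w <= -9) && (k < -5 <==> (!(w < 0)))
Then branch requires ((3*tab[0] >= -1 || 4*w <= k) ==> (tab[4] >= 11 && (2*tab[tab[w + 2] + w - 2] >= 2*tab[w + 2] + 2*w - 7 ==> w <= -9) && (tab[w + 2] + w < -3 <==> (!(w < 0))))) && ((!(3*tab[0] >= -1 || 4*w <= k)) ==> (tab[4] >= 11 && (2*tab[2*w - 4] >= 4*w - 11 ==> 2*w <= -2) && (2*w < -1 <==> (!(2*w < 7))))); else branch requires store(tab, w + 1, k - 9)[4] >= 11 && (2*store(tab, w + 1, k - 9)[k] >= 2*k - 3 ==> w <= -9) && (k < -5 <==> (!(w < 0))).
Before the if: (3*k <= -5 ==> (((3*tab[0] >= -1 || 4*w <= k) ==> (tab[4] >= 11 && (2*tab[tab[w + 2] + w - 2] >= 2*tab[w + 2] + 2*w - 7 ==> w <= -9) && (tab[w + 2] + w < -3 <==> (!(w < 0))))) && ((!(3*tab[0] >= -1 || 4*w <= k)) ==> (tab[4] >= 11 && (2*tab[2*w - 4] >= 4*w - 11 ==> 2*w <= -2) && (2*w < -1 <==> (!(2*w < 7))))))) && ((!(3*k <= -5)) ==> (store(tab, w + 1, k - 9)[4] >= 11 && (2*store(tab, w + 1, k - 9)[k] >= 2*k - 3 ==> w <= -9) && (k < -5 <==> (!(w < 0)))))
Before skip: (3*k <= -5 ==> (((3*tab[0] >= -1 || 4*w <= k) ==> (tab[4] >= 11 && (2*tab[tab[w + 2] + w - 2] >= 2*tab[w + 2] + 2*w - 7 ==> w <= -9) && (tab[w + 2] + w < -3 <==> (!(w < 0))))) && ((!(3*tab[0] >= -1 || 4*w <= k)) ==> (tab[4] >= 11 && (2*tab[2*w - 4] >= 4*w - 11 ==> 2*w <= -2) && (2*w < -1 <==> (!(2*w < 7))))))) && ((!(3*k <= -5)) ==> (store(tab, w + 1, k - 9)[4] >= 11 && (2*store(tab, w + 1, k - 9)[k] >= 2*k - 3 ==> w <= -9) && (k < -5 <==> (!(w < 0)))))
Before skip: (3*k <= -5 ==> (((3*tab[0] >= -1 || 4*w <= k) ==> (tab[4] >= 11 && (2*tab[tab[w + 2] + w - 2] >= 2*tab[w + 2] + 2*w - 7 ==> w <= -9) && (tab[w + 2] + w < -3 <==> (!(w < 0))))) && ((!(3*tab[0] >= -1 || 4*w <= k)) ==> (tab[4] >= 11 && (2*tab[2*w - 4] >= 4*w - 11 ==> 2*w <= -2) && (2*w < -1 <==> (!(2*w < 7))))))) && ((!(3*k <= -5)) ==> (store(tab, w + 1, k - 9)[4] >= 11 && (2*store(tab, w + 1, k - 9)[k] >= 2*k - 3 ==> w <= -9) && (k < -5 <==> (!(w < 0)))))
Before assert k - 7 == 4 <==> 2*k - 2 < 0: (k == 11 <==> 2*k < 2) && (3*k <= -5 ==> (((3*tab[0] >= -1 || 4*w <= k) ==> (tab[4] >= 11 && (2*tab[tab[w + 2] + w - 2] >= 2*tab[w + 2] + 2*w - 7 ==> w <= -9) && (tab[w + 2] + w < -3 <==> (!(w < 0))))) && ((!(3*tab[0] >= -1 || 4*w <= k)) ==> (tab[4] >= 11 && (2*tab[2*w - 4] >= 4*w - 11 ==> 2*w <= -2) && (2*w < -1 <==> (!(2*w < 7))))))) && ((!(3*k <= -5)) ==> (store(tab, w + 1, k - 9)[4] >= 11 && (2*store(tab, w + 1, k - 9)[k] >= 2*k - 3 ==> w <= -9) && (k < -5 <==> (!(w < 0)))))
Answer: WP = (k == 11 <==> 2*k < 2) && (3*k <= -5 ==> (((3*tab[0] >= -1 || 4*w <= k) ==> (tab[4] >= 11 && (2*tab[tab[w + 2] + w - 2] >= 2*tab[w + 2] + 2*w - 7 ==> w <= -9) && (tab[w + 2] + w < -3 <==> (!(w < 0))))) && ((!(3*tab[0] >= -1 || 4*w <= k)) ==> (tab[4] >= 11 && (2*tab[2*w - 4] >= 4*w - 11 ==> 2*w <= -2) && (2*w < -1 <==> (!(2*w < 7))))))) && ((!(3*k <= -5)) ==> (store(tab, w + 1, k - 9)[4] >= 11 && (2*store(tab, w + 1, k - 9)[k] >= 2*k - 3 ==> w <= -9) && (k < -5 <==> (!(w < 0)))))


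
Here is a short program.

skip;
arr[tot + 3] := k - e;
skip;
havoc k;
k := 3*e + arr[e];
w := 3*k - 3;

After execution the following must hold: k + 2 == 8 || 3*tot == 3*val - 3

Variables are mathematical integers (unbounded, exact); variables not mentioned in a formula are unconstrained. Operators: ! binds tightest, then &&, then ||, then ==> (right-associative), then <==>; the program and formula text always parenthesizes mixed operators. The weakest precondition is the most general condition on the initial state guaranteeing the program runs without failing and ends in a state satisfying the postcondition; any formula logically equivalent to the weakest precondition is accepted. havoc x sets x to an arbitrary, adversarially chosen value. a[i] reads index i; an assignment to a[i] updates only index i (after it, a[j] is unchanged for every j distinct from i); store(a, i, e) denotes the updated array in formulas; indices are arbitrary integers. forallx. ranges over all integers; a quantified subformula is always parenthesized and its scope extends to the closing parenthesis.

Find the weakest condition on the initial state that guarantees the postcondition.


Working backward. After the program, the postcondition k + 2 == 8 || 3*tot == 3*val - 3 must hold; in canonical form it is k == 6 || 3*tot == 3*val - 3.
Before w := 3*k - 3: k == 6 || 3*tot == 3*val - 3
Before k := 3*e + arr[e]: arr[e] + 3*e == 6 || 3*tot == 3*val - 3
Before havoc k: arr[e] + 3*e == 6 || 3*tot == 3*val - 3
Before skip: arr[e] + 3*e == 6 || 3*tot == 3*val - 3
Before arr[tot + 3] := k - e: store(arr, tot + 3, -e + k)[e] + 3*e == 6 || 3*tot == 3*val - 3
Before skip: store(arr, tot + 3, -e + k)[e] + 3*e == 6 || 3*tot == 3*val - 3
Answer: WP = store(arr, tot + 3, -e + k)[e] + 3*e == 6 || 3*tot == 3*val - 3


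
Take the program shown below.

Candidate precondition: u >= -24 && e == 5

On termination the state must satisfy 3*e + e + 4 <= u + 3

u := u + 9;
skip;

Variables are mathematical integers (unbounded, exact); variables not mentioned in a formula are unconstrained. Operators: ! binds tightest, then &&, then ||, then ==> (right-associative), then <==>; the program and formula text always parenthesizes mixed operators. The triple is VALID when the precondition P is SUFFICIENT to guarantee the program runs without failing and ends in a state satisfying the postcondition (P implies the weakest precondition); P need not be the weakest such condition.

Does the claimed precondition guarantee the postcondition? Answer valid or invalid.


Working backward. After the program, the postcondition 3*e + e + 4 <= u + 3 must hold; in canonical form it is 4*e <= u - 1.
Before skip: 4*e <= u - 1
Before u := u + 9: 4*e <= u + 8
The weakest precondition is 4*e <= u + 8.
Check whether u >= -24 && e == 5 implies it.
Countermodel: at the initial state e = 5, u = -24, the precondition holds but the weakest precondition fails.
Answer: invalid


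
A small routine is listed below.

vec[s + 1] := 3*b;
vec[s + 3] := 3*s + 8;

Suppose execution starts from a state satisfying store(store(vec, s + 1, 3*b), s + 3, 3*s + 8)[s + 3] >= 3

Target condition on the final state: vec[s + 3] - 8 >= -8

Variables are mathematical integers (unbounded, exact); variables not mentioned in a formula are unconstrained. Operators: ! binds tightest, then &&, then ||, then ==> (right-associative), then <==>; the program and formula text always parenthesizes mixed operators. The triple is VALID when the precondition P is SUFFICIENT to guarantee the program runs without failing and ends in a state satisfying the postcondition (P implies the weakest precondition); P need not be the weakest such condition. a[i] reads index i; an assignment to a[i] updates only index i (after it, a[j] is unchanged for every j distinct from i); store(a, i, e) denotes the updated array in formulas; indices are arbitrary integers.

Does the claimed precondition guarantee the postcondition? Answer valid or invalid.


Working backward. After the program, the postcondition vec[s + 3] - 8 >= -8 must hold; in canonical form it is vec[s + 3] >= 0.
Before vec[s + 3] := 3*s + 8: store(vec, s + 3, 3*s + 8)[s + 3] >= 0
Before vec[s + 1] := 3*b: store(store(vec, s + 1, 3*b), s + 3, 3*s + 8)[s + 3] >= 0
The weakest precondition is store(store(vec, s + 1, 3*b), s + 3, 3*s + 8)[s + 3] >= 0.
Check whether store(store(vec, s + 1, 3*b), s + 3, 3*s + 8)[s + 3] >= 3 implies it.
Every state satisfying the precondition satisfies the weakest precondition: the implication holds.
Answer: valid


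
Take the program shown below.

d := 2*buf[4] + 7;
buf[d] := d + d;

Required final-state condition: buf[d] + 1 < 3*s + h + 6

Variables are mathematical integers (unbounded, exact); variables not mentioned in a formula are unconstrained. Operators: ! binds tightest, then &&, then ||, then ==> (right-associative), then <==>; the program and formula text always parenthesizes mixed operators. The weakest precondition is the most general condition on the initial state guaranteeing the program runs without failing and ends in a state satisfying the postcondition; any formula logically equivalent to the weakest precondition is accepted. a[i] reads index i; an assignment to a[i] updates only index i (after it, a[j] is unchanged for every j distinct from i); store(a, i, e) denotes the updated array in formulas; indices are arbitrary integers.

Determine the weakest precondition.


Working backward. After the program, the postcondition buf[d] + 1 < 3*s + h + 6 must hold; in canonical form it is buf[d] < h + 3*s + 5.
Before buf[d] := d + d: store(buf, d, 2*d)[d] < h + 3*s + 5
Before d := 2*buf[4] + 7: store(buf, 2*buf[4] + 7, 4*buf[4] + 14)[2*buf[4] + 7] < h + 3*s + 5
Answer: WP = store(buf, 2*buf[4] + 7, 4*buf[4] + 14)[2*buf[4] + 7] < h + 3*s + 5


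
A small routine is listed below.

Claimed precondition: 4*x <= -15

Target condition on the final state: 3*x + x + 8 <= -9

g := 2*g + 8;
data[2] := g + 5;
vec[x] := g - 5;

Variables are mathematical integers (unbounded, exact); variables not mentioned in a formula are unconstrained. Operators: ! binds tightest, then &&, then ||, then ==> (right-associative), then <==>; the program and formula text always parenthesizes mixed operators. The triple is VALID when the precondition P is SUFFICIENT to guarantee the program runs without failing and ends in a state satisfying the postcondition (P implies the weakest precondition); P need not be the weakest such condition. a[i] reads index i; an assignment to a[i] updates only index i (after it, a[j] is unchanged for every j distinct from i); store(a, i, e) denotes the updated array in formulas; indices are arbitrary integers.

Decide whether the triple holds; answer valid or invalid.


Working backward. After the program, the postcondition 3*x + x + 8 <= -9 must hold; in canonical form it is 4*x <= -17.
Before vec[x] := g - 5: 4*x <= -17
Before data[2] := g + 5: 4*x <= -17
Before g := 2*g + 8: 4*x <= -17
The weakest precondition is 4*x <= -17.
Check whether 4*x <= -15 implies it.
Countermodel: at the initial state x = -4, the precondition holds but the weakest precondition fails.
Answer: invalid


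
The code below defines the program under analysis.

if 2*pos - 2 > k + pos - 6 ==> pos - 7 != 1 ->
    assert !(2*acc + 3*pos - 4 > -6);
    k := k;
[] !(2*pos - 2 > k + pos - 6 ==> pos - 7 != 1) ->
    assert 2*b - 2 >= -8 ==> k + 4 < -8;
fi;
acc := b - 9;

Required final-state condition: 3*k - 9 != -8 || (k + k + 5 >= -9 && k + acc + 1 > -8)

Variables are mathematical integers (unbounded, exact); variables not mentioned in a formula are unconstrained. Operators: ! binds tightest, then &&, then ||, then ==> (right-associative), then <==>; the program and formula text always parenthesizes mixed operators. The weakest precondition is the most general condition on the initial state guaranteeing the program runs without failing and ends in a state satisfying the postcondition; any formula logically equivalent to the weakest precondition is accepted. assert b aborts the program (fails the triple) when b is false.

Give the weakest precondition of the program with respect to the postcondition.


Working backward. After the program, the postcondition 3*k - 9 != -8 || (k + k + 5 >= -9 && k + acc + 1 > -8) must hold; in canonical form it is 3*k != 1 || (2*k >= -14 && acc + k > -9).
Before acc := b - 9: 3*k != 1 || (2*k >= -14 && b + k > 0)
Then branch requires (!(2*acc + 3*pos > -2)) && (3*k != 1 || (2*k >= -14 && b + k > 0)); else branch requires (2*b >= -6 ==> k < -12) && (3*k != 1 || (2*k >= -14 && b + k > 0)).
Before the if: ((pos > k - 4 ==> pos != 8) ==> ((!(2*acc + 3*pos > -2)) && (3*k != 1 || (2*k >= -14 && b + k > 0)))) && ((!(pos > k - 4 ==> pos != 8)) ==> ((2*b >= -6 ==> k < -12) && (3*k != 1 || (2*k >= -14 && b + k > 0))))
Answer: WP = ((pos > k - 4 ==> pos != 8) ==> ((!(2*acc + 3*pos > -2)) && (3*k != 1 || (2*k >= -14 && b + k > 0)))) && ((!(pos > k - 4 ==> pos != 8)) ==> ((2*b >= -6 ==> k < -12) && (3*k != 1 || (2*k >= -14 && b + k > 0))))


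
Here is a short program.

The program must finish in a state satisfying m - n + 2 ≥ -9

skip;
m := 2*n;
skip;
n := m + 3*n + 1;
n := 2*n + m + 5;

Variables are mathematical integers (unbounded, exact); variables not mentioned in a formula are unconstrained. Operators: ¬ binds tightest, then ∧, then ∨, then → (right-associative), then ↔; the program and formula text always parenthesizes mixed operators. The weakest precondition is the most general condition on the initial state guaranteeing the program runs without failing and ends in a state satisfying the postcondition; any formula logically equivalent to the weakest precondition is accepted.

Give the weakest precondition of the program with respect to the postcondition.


Working backward. After the program, the postcondition m - n + 2 ≥ -9 must hold; in canonical form it is m ≥ n - 11.
Before n := 2*n + m + 5: 2*n ≤ 6
Before n := m + 3*n + 1: 2*m + 6*n ≤ 4
Before skip: 2*m + 6*n ≤ 4
Before m := 2*n: 10*n ≤ 4
Before skip: 10*n ≤ 4
Answer: WP = 10*n ≤ 4


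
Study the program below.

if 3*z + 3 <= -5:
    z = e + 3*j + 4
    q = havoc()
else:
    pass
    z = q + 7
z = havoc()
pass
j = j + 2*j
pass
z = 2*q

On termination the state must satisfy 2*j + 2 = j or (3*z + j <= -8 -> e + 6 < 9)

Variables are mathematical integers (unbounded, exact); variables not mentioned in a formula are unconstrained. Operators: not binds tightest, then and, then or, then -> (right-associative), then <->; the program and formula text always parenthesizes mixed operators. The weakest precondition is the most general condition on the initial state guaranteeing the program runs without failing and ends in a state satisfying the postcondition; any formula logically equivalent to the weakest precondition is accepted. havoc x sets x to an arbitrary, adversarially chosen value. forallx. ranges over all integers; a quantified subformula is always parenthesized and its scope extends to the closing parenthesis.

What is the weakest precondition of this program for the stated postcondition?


Working backward. After the program, the postcondition 2*j + 2 = j or (3*z + j <= -8 -> e + 6 < 9) must hold; in canonical form it is j = -2 or (j + 3*z <= -8 -> e < 3).
Before z := 2*q: j = -2 or (j + 6*q <= -8 -> e < 3)
Before skip: j = -2 or (j + 6*q <= -8 -> e < 3)
Before j := j + 2*j: 3*j = -2 or (3*j + 6*q <= -8 -> e < 3)
Before skip: 3*j = -2 or (3*j + 6*q <= -8 -> e < 3)
Before havoc z: 3*j = -2 or (3*j + 6*q <= -8 -> e < 3)
Then branch requires forall q_1. (3*j = -2 or (3*j + 6*q_1 <= -8 -> e < 3)); else branch requires 3*j = -2 or (3*j + 6*q <= -8 -> e < 3).
Before the if: (3*z <= -8 -> (forall q_1. (3*j = -2 or (3*j + 6*q_1 <= -8 -> e < 3)))) and ((not (3*z <= -8)) -> (3*j = -2 or (3*j + 6*q <= -8 -> e < 3)))
Answer: WP = (3*z <= -8 -> (forall q_1. (3*j = -2 or (3*j + 6*q_1 <= -8 -> e < 3)))) and ((not (3*z <= -8)) -> (3*j = -2 or (3*j + 6*q <= -8 -> e < 3)))


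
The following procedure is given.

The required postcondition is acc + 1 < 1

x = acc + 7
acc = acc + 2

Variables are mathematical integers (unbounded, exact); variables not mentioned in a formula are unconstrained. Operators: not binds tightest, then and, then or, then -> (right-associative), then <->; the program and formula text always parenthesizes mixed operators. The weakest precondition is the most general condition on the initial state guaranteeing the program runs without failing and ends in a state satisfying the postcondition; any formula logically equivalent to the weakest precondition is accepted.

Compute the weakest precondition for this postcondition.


Working backward. After the program, the postcondition acc + 1 < 1 must hold; in canonical form it is acc < 0.
Before acc := acc + 2: acc < -2
Before x := acc + 7: acc < -2
Answer: WP = acc < -2


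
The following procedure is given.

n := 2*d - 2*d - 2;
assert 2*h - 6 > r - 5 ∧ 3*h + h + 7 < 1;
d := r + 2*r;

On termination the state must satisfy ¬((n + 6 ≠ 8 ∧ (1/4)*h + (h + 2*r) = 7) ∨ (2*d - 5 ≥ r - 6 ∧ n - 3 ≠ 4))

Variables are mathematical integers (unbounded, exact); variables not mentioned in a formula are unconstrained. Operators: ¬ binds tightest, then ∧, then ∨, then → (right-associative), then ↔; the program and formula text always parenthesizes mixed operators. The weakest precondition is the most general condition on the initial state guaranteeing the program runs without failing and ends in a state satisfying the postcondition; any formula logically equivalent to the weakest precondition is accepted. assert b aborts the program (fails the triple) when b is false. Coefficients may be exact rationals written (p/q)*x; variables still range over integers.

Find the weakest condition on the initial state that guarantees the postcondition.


Working backward. After the program, the postcondition ¬((n + 6 ≠ 8 ∧ (1/4)*h + (h + 2*r) = 7) ∨ (2*d - 5 ≥ r - 6 ∧ n - 3 ≠ 4)) must hold; in canonical form it is ¬((n ≠ 2 ∧ (5/4)*h + 2*r = 7) ∨ (2*d ≥ r - 1 ∧ n ≠ 7)).
Before d := r + 2*r: ¬((n ≠ 2 ∧ (5/4)*h + 2*r = 7) ∨ (5*r ≥ -1 ∧ n ≠ 7))
Before assert 2*h - 6 > r - 5 ∧ 3*h + h + 7 < 1: 2*h > r + 1 ∧ 4*h < -6 ∧ (¬((n ≠ 2 ∧ (5/4)*h + 2*r = 7) ∨ (5*r ≥ -1 ∧ n ≠ 7)))
Before n := 2*d - 2*d - 2: 2*h > r + 1 ∧ 4*h < -6 ∧ (¬((5/4)*h + 2*r = 7 ∨ 5*r ≥ -1))
Answer: WP = 2*h > r + 1 ∧ 4*h < -6 ∧ (¬((5/4)*h + 2*r = 7 ∨ 5*r ≥ -1))


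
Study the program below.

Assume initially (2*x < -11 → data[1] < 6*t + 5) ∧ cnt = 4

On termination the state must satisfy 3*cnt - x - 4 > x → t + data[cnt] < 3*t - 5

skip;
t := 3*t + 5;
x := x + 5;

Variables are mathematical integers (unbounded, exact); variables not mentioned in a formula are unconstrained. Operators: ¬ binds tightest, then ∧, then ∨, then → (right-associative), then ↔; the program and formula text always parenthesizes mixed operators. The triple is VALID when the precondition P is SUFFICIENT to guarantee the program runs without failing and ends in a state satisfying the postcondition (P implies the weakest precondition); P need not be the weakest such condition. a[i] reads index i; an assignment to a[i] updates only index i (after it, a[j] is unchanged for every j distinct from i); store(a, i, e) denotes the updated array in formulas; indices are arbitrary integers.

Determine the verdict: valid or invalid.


Working backward. After the program, the postcondition 3*cnt - x - 4 > x → t + data[cnt] < 3*t - 5 must hold; in canonical form it is 3*cnt > 2*x + 4 → data[cnt] < 2*t - 5.
Before x := x + 5: 3*cnt > 2*x + 14 → data[cnt] < 2*t - 5
Before t := 3*t + 5: 3*cnt > 2*x + 14 → data[cnt] < 6*t + 5
Before skip: 3*cnt > 2*x + 14 → data[cnt] < 6*t + 5
The weakest precondition is 3*cnt > 2*x + 14 → data[cnt] < 6*t + 5.
Check whether (2*x < -11 → data[1] < 6*t + 5) ∧ cnt = 4 implies it.
Countermodel: at the initial state cnt = 4, data = {[1] = 0, [4] = 5, elsewhere 0}, t = 0, x = -2, the precondition holds but the weakest precondition fails.
Answer: invalid


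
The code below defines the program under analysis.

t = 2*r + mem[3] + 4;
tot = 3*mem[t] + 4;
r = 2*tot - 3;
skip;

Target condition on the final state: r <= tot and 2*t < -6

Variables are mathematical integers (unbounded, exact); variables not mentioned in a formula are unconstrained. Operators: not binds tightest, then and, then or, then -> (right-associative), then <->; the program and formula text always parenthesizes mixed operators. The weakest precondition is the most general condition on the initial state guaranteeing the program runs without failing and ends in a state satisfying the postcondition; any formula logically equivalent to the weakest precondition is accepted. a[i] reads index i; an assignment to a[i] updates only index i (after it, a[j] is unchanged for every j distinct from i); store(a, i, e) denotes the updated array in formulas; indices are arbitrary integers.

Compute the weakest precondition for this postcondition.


Working backward. After the program, r <= tot and 2*t < -6 must hold.
Before skip: r <= tot and 2*t < -6
Before r := 2*tot - 3: tot <= 3 and 2*t < -6
Before tot := 3*mem[t] + 4: 3*mem[t] <= -1 and 2*t < -6
Before t := 2*r + mem[3] + 4: 3*mem[mem[3] + 2*r + 4] <= -1 and 2*mem[3] + 4*r < -14
Answer: WP = 3*mem[mem[3] + 2*r + 4] <= -1 and 2*mem[3] + 4*r < -14


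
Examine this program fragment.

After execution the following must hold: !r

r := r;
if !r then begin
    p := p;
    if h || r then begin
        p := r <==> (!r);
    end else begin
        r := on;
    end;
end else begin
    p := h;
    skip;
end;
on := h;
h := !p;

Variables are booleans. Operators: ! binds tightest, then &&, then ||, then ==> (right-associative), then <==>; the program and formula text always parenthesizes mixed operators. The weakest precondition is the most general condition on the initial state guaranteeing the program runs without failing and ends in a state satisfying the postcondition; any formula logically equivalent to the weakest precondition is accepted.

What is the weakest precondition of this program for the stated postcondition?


Working backward. After the program, !r must hold.
Before h := !p: !r
Before on := h: !r
Then branch requires ((h || r) ==> (!r)) && ((!(h || r)) ==> (!on)); else branch requires !r.
Before the if: ((!r) ==> (((h || r) ==> (!r)) && ((!(h || r)) ==> (!on)))) && (r ==> (!r))
Before r := r: ((!r) ==> (((h || r) ==> (!r)) && ((!(h || r)) ==> (!on)))) && (r ==> (!r))
Answer: WP = ((!r) ==> (((h || r) ==> (!r)) && ((!(h || r)) ==> (!on)))) && (r ==> (!r))


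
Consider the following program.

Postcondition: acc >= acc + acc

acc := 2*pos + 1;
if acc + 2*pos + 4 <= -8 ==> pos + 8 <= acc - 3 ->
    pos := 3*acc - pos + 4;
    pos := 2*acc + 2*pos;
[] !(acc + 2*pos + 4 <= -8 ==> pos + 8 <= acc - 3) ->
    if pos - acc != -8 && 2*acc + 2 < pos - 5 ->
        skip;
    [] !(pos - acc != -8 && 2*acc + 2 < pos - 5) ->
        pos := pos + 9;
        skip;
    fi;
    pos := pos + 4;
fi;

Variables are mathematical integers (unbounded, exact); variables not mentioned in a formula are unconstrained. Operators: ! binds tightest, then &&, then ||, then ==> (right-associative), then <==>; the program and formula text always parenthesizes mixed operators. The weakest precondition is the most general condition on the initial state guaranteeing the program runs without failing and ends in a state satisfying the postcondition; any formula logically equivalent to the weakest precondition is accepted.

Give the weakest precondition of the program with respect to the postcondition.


Working backward. After the program, the postcondition acc >= acc + acc must hold; in canonical form it is acc <= 0.
Then branch requires acc <= 0; else branch requires ((pos != acc - 8 && 2*acc < pos - 7) ==> acc <= 0) && ((!(pos != acc - 8 && 2*acc < pos - 7)) ==> acc <= 0).
Before the if: ((acc + 2*pos <= -12 ==> pos <= acc - 11) ==> acc <= 0) && ((!(acc + 2*pos <= -12 ==> pos <= acc - 11)) ==> (((pos != acc - 8 && 2*acc < pos - 7) ==> acc <= 0) && ((!(pos != acc - 8 && 2*acc < pos - 7)) ==> acc <= 0)))
Before acc := 2*pos + 1: ((4*pos <= -13 ==> pos >= 10) ==> 2*pos <= -1) && ((!(4*pos <= -13 ==> pos >= 10)) ==> (((pos != 7 && 3*pos < -9) ==> 2*pos <= -1) && ((!(pos != 7 && 3*pos < -9)) ==> 2*pos <= -1)))
Answer: WP = ((4*pos <= -13 ==> pos >= 10) ==> 2*pos <= -1) && ((!(4*pos <= -13 ==> pos >= 10)) ==> (((pos != 7 && 3*pos < -9) ==> 2*pos <= -1) && ((!(pos != 7 && 3*pos < -9)) ==> 2*pos <= -1)))


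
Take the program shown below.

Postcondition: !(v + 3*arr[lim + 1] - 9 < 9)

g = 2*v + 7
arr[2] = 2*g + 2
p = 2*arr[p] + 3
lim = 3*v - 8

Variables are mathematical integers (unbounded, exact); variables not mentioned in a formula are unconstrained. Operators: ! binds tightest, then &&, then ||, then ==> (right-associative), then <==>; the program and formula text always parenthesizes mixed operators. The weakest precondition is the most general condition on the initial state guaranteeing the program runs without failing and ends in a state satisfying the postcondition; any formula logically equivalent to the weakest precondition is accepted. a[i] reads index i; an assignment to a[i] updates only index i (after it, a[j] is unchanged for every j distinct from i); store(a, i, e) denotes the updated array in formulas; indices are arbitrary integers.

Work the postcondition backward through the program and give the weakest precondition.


Working backward. After the program, the postcondition !(v + 3*arr[lim + 1] - 9 < 9) must hold; in canonical form it is !(3*arr[lim + 1] + v < 18).
Before lim := 3*v - 8: !(3*arr[3*v - 7] + v < 18)
Before p := 2*arr[p] + 3: !(3*arr[3*v - 7] + v < 18)
Before arr[2] := 2*g + 2: !(3*store(arr, 2, 2*g + 2)[3*v - 7] + v < 18)
Before g := 2*v + 7: !(3*store(arr, 2, 4*v + 16)[3*v - 7] + v < 18)
Answer: WP = !(3*store(arr, 2, 4*v + 16)[3*v - 7] + v < 18)


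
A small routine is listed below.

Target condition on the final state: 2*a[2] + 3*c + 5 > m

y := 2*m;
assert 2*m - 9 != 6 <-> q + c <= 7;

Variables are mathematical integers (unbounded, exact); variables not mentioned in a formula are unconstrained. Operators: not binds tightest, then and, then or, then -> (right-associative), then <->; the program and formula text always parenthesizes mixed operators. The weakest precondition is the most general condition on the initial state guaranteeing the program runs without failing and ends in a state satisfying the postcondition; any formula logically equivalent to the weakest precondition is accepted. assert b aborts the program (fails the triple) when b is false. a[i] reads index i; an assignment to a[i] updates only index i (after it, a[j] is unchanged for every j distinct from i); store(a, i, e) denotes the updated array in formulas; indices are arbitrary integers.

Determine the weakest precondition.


Working backward. After the program, the postcondition 2*a[2] + 3*c + 5 > m must hold; in canonical form it is 2*a[2] + 3*c > m - 5.
Before assert 2*m - 9 != 6 <-> q + c <= 7: (2*m != 15 <-> c + q <= 7) and 2*a[2] + 3*c > m - 5
Before y := 2*m: (2*m != 15 <-> c + q <= 7) and 2*a[2] + 3*c > m - 5
Answer: WP = (2*m != 15 <-> c + q <= 7) and 2*a[2] + 3*c > m - 5


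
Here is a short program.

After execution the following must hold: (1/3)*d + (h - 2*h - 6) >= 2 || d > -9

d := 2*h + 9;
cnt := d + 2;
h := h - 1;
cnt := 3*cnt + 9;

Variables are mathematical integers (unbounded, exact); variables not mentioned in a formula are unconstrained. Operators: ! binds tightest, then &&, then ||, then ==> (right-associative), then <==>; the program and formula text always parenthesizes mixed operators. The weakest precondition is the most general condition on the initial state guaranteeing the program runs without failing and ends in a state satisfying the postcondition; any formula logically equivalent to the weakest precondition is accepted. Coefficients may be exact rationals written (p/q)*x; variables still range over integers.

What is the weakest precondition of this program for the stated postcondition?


Working backward. After the program, the postcondition (1/3)*d + (h - 2*h - 6) >= 2 || d > -9 must hold; in canonical form it is (1/3)*d >= h + 8 || d > -9.
Before cnt := 3*cnt + 9: (1/3)*d >= h + 8 || d > -9
Before h := h - 1: (1/3)*d >= h + 7 || d > -9
Before cnt := d + 2: (1/3)*d >= h + 7 || d > -9
Before d := 2*h + 9: (1/3)*h <= -4 || 2*h > -18
Answer: WP = (1/3)*h <= -4 || 2*h > -18
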